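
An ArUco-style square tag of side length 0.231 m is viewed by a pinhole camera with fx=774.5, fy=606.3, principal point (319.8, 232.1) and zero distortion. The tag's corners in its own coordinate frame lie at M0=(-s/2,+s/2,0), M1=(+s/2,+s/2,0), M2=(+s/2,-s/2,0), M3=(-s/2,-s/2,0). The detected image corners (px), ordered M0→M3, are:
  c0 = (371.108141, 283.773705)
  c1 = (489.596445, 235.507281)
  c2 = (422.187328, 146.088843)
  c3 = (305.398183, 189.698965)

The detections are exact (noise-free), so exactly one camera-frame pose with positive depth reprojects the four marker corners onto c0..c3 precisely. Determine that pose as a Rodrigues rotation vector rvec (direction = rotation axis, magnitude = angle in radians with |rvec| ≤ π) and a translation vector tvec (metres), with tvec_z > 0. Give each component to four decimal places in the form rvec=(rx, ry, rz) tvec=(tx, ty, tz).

Intrinsics K: fx=774.5, fy=606.3, cx=319.8, cy=232.1
Marker side s = 0.231 m; corners in marker frame (Z=0):
  M0 = (-0.1155, +0.1155, 0)
  M1 = (+0.1155, +0.1155, 0)
  M2 = (+0.1155, -0.1155, 0)
  M3 = (-0.1155, -0.1155, 0)
Detected image corners:
  c0 = (371.108141, 283.773705) px
  c1 = (489.596445, 235.507281) px
  c2 = (422.187328, 146.088843) px
  c3 = (305.398183, 189.698965) px
Planar DLT: solve 8×8 A·h = b for H (H[2,2]=1):
  H  [+567.48952 +230.38905 +397.51025]
  H  [-167.31510 +365.87809 +212.60634]
  H  [+0.14681 -0.14559 +1.00000]
B = K⁻¹H; ‖b₁‖=0.763937, ‖b₂‖=0.763937; λ = 2/(‖b₁‖+‖b₂‖) = 1.309008, sign → tz>0 ⇒ λ=+1.309008
r₁ = λ·B[:,0] = (+0.87978,-0.43480,+0.19217); r₂ = λ·B[:,1] = (+0.46808,+0.86289,-0.19058)
r₃ = r₁×r₂ = (-0.08296,+0.25762,+0.96268); SVD([r₁ r₂ r₃]) → R = UVᵀ:
  R  [+0.87978 +0.46808 -0.08296]
  R  [-0.43480 +0.86289 +0.25762]
  R  [+0.19217 -0.19058 +0.96268]
t = (+0.13134, -0.04209, +1.30901) m
tr R = 2.705353; θ = arccos((tr R − 1)/2) = 0.549709 rad = 31.496°
axis k = ((R−Rᵀ)₃₂, (R−Rᵀ)₁₃, (R−Rᵀ)₂₁) / (2 sinθ) = (-0.428947, -0.263312, -0.864101)
rvec = θ·k = (-0.235796, -0.144745, -0.475005)

rvec=(-0.2358, -0.1447, -0.4750) tvec=(0.1313, -0.0421, 1.3090)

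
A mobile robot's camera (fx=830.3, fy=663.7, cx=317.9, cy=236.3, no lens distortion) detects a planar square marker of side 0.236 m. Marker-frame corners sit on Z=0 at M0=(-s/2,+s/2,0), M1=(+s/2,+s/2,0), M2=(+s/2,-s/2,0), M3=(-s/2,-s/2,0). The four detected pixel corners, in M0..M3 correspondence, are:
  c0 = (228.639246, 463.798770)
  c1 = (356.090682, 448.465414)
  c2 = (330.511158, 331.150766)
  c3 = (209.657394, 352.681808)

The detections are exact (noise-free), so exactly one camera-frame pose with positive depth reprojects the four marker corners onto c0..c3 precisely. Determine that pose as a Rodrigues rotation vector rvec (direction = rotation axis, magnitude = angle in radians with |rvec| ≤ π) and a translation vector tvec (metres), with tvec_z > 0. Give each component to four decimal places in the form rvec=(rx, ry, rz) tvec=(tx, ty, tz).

Intrinsics K: fx=830.3, fy=663.7, cx=317.9, cy=236.3
Marker side s = 0.236 m; corners in marker frame (Z=0):
  M0 = (-0.1180, +0.1180, 0)
  M1 = (+0.1180, +0.1180, 0)
  M2 = (+0.1180, -0.1180, 0)
  M3 = (-0.1180, -0.1180, 0)
Detected image corners:
  c0 = (228.639246, 463.798770) px
  c1 = (356.090682, 448.465414) px
  c2 = (330.511158, 331.150766) px
  c3 = (209.657394, 352.681808) px
Planar DLT: solve 8×8 A·h = b for H (H[2,2]=1):
  H  [+453.00238 +43.71774 +279.09415]
  H  [-181.63589 +412.24411 +398.10115]
  H  [-0.25877 -0.17874 +1.00000]
B = K⁻¹H; ‖b₁‖=0.717993, ‖b₂‖=0.717993; λ = 2/(‖b₁‖+‖b₂‖) = 1.392771, sign → tz>0 ⇒ λ=+1.392771
r₁ = λ·B[:,0] = (+0.89787,-0.25284,-0.36041); r₂ = λ·B[:,1] = (+0.16865,+0.95372,-0.24894)
r₃ = r₁×r₂ = (+0.40667,+0.16273,+0.89896); SVD([r₁ r₂ r₃]) → R = UVᵀ:
  R  [+0.89787 +0.16865 +0.40667]
  R  [-0.25284 +0.95372 +0.16273]
  R  [-0.36041 -0.24894 +0.89896]
t = (-0.06509, +0.33954, +1.39277) m
tr R = 2.750558; θ = arccos((tr R − 1)/2) = 0.504784 rad = 28.922°
axis k = ((R−Rᵀ)₃₂, (R−Rᵀ)₁₃, (R−Rᵀ)₂₁) / (2 sinθ) = (-0.425617, +0.793068, -0.435766)
rvec = θ·k = (-0.214845, +0.400328, -0.219968)

rvec=(-0.2148, 0.4003, -0.2200) tvec=(-0.0651, 0.3395, 1.3928)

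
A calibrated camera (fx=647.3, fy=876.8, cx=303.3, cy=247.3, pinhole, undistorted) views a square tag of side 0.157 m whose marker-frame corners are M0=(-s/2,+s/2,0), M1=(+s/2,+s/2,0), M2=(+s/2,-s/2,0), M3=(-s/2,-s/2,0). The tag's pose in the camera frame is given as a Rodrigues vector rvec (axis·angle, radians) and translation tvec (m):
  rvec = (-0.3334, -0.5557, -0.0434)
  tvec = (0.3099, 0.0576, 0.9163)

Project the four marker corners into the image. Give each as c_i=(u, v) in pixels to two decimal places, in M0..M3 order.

Intrinsics K: fx=647.3, fy=876.8, cx=303.3, cy=247.3
Marker side s = 0.157 m; corners in marker frame (Z=0):
  M0 = (-0.0785, +0.0785, 0)
  M1 = (+0.0785, +0.0785, 0)
  M2 = (+0.0785, -0.0785, 0)
  M3 = (-0.0785, -0.0785, 0)
rvec = (-0.3334, -0.5557, -0.0434), |rvec| = θ = 0.64949 rad = 37.213°
Rodrigues: sinθ=0.60478, 1−cosθ=0.20361; R = I + sinθ·[k]× + (1−cosθ)·[k]×²:
    [+0.85004 +0.12984 -0.51046]
    [+0.04901 +0.94544 +0.32209]
    [+0.52443 -0.29881 +0.79730]
t = (0.3099, 0.0576, 0.9163) m
M0: Pc = R·M0+t = (+0.25336, +0.12797, +0.85168); u = 647.3·(+0.25336)/0.85168 + 303.3 = 495.8644, v = 876.8·(+0.12797)/0.85168 + 247.3 = 379.0447
M1: Pc = R·M1+t = (+0.38682, +0.13566, +0.93401); u = 647.3·(+0.38682)/0.93401 + 303.3 = 571.3791, v = 876.8·(+0.13566)/0.93401 + 247.3 = 374.6545
M2: Pc = R·M2+t = (+0.36644, -0.01277, +0.98092); u = 647.3·(+0.36644)/0.98092 + 303.3 = 545.1067, v = 876.8·(-0.01277)/0.98092 + 247.3 = 235.8859
M3: Pc = R·M3+t = (+0.23298, -0.02046, +0.89859); u = 647.3·(+0.23298)/0.89859 + 303.3 = 471.1273, v = 876.8·(-0.02046)/0.89859 + 247.3 = 227.3318

c0=(495.86, 379.04) c1=(571.38, 374.65) c2=(545.11, 235.89) c3=(471.13, 227.33)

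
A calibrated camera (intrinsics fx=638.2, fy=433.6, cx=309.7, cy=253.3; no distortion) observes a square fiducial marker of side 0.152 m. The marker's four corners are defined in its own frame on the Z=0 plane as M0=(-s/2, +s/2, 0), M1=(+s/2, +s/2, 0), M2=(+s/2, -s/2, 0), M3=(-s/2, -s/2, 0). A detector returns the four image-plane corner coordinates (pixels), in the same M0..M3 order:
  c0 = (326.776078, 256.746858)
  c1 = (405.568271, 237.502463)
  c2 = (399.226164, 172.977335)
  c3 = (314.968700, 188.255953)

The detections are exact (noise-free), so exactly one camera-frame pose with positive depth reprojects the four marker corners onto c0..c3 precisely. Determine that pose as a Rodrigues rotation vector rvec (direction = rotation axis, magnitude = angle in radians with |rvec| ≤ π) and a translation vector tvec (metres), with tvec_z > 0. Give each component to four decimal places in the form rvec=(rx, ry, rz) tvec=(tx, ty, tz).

Intrinsics K: fx=638.2, fy=433.6, cx=309.7, cy=253.3
Marker side s = 0.152 m; corners in marker frame (Z=0):
  M0 = (-0.0760, +0.0760, 0)
  M1 = (+0.0760, +0.0760, 0)
  M2 = (+0.0760, -0.0760, 0)
  M3 = (-0.0760, -0.0760, 0)
Detected image corners:
  c0 = (326.776078, 256.746858) px
  c1 = (405.568271, 237.502463) px
  c2 = (399.226164, 172.977335) px
  c3 = (314.968700, 188.255953) px
Planar DLT: solve 8×8 A·h = b for H (H[2,2]=1):
  H  [+713.93641 +198.69818 +363.29382]
  H  [-8.60741 +519.66453 +214.52367]
  H  [+0.49253 +0.38622 +1.00000]
B = K⁻¹H; ‖b₁‖=1.054037, ‖b₂‖=1.054037; λ = 2/(‖b₁‖+‖b₂‖) = 0.948733, sign → tz>0 ⇒ λ=+0.948733
r₁ = λ·B[:,0] = (+0.83456,-0.29181,+0.46728); r₂ = λ·B[:,1] = (+0.11757,+0.92299,+0.36642)
r₃ = r₁×r₂ = (-0.53822,-0.25086,+0.80460); SVD([r₁ r₂ r₃]) → R = UVᵀ:
  R  [+0.83456 +0.11757 -0.53822]
  R  [-0.29181 +0.92299 -0.25086]
  R  [+0.46728 +0.36642 +0.80460]
t = (+0.07967, -0.08484, +0.94873) m
tr R = 2.562161; θ = arccos((tr R − 1)/2) = 0.674402 rad = 38.640°
axis k = ((R−Rᵀ)₃₂, (R−Rᵀ)₁₃, (R−Rᵀ)₂₁) / (2 sinθ) = (+0.494270, -0.805136, -0.327802)
rvec = θ·k = (+0.333336, -0.542985, -0.221070)

rvec=(0.3333, -0.5430, -0.2211) tvec=(0.0797, -0.0848, 0.9487)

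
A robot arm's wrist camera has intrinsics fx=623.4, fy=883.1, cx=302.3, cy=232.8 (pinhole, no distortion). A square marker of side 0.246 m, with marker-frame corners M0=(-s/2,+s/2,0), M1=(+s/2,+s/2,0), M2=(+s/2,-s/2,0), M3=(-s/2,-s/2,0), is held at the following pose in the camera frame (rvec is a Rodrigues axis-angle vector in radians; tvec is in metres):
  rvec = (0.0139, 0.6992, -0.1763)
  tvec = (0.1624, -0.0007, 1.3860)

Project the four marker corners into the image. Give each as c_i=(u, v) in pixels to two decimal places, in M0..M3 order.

Intrinsics K: fx=623.4, fy=883.1, cx=302.3, cy=232.8
Marker side s = 0.246 m; corners in marker frame (Z=0):
  M0 = (-0.1230, +0.1230, 0)
  M1 = (+0.1230, +0.1230, 0)
  M2 = (+0.1230, -0.1230, 0)
  M3 = (-0.1230, -0.1230, 0)
rvec = (0.0139, 0.6992, -0.1763), |rvec| = θ = 0.72122 rad = 41.323°
Rodrigues: sinθ=0.66030, 1−cosθ=0.24900; R = I + sinθ·[k]× + (1−cosθ)·[k]×²:
    [+0.75109 +0.16606 +0.63897]
    [-0.15676 +0.98503 -0.07173]
    [-0.64131 -0.04628 +0.76588]
t = (0.1624, -0.0007, 1.3860) m
M0: Pc = R·M0+t = (+0.09044, +0.13974, +1.45919); u = 623.4·(+0.09044)/1.45919 + 302.3 = 340.9385, v = 883.1·(+0.13974)/1.45919 + 232.8 = 317.3703
M1: Pc = R·M1+t = (+0.27521, +0.10118, +1.30143); u = 623.4·(+0.27521)/1.30143 + 302.3 = 434.1293, v = 883.1·(+0.10118)/1.30143 + 232.8 = 301.4554
M2: Pc = R·M2+t = (+0.23436, -0.14114, +1.31281); u = 623.4·(+0.23436)/1.31281 + 302.3 = 413.5875, v = 883.1·(-0.14114)/1.31281 + 232.8 = 137.8584
M3: Pc = R·M3+t = (+0.04959, -0.10258, +1.47057); u = 623.4·(+0.04959)/1.47057 + 302.3 = 323.3219, v = 883.1·(-0.10258)/1.47057 + 232.8 = 171.2008

c0=(340.94, 317.37) c1=(434.13, 301.46) c2=(413.59, 137.86) c3=(323.32, 171.20)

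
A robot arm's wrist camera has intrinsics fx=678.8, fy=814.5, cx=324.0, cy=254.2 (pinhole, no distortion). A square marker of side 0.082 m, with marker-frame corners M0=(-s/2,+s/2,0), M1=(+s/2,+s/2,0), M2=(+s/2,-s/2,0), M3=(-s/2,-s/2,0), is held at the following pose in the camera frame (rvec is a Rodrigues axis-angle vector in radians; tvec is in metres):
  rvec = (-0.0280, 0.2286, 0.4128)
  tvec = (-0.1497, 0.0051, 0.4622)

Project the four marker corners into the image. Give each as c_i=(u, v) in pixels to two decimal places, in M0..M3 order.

c0=(32.72, 299.88) c1=(130.10, 359.80) c2=(178.75, 224.87) c3=(79.13, 170.05)

Intrinsics K: fx=678.8, fy=814.5, cx=324.0, cy=254.2
Marker side s = 0.082 m; corners in marker frame (Z=0):
  M0 = (-0.0410, +0.0410, 0)
  M1 = (+0.0410, +0.0410, 0)
  M2 = (+0.0410, -0.0410, 0)
  M3 = (-0.0410, -0.0410, 0)
rvec = (-0.0280, 0.2286, 0.4128), |rvec| = θ = 0.47270 rad = 27.084°
Rodrigues: sinθ=0.45529, 1−cosθ=0.10966; R = I + sinθ·[k]× + (1−cosθ)·[k]×²:
    [+0.89073 -0.40074 +0.21451]
    [+0.39446 +0.91599 +0.07328]
    [-0.22585 +0.01934 +0.97397]
t = (-0.1497, 0.0051, 0.4622) m
M0: Pc = R·M0+t = (-0.20265, +0.02648, +0.47225); u = 678.8·(-0.20265)/0.47225 + 324.0 = 32.7178, v = 814.5·(+0.02648)/0.47225 + 254.2 = 299.8752
M1: Pc = R·M1+t = (-0.12961, +0.05883, +0.45373); u = 678.8·(-0.12961)/0.45373 + 324.0 = 130.0983, v = 814.5·(+0.05883)/0.45373 + 254.2 = 359.8031
M2: Pc = R·M2+t = (-0.09675, -0.01628, +0.45215); u = 678.8·(-0.09675)/0.45215 + 324.0 = 178.7511, v = 814.5·(-0.01628)/0.45215 + 254.2 = 224.8681
M3: Pc = R·M3+t = (-0.16979, -0.04863, +0.47067); u = 678.8·(-0.16979)/0.47067 + 324.0 = 79.1281, v = 814.5·(-0.04863)/0.47067 + 254.2 = 170.0477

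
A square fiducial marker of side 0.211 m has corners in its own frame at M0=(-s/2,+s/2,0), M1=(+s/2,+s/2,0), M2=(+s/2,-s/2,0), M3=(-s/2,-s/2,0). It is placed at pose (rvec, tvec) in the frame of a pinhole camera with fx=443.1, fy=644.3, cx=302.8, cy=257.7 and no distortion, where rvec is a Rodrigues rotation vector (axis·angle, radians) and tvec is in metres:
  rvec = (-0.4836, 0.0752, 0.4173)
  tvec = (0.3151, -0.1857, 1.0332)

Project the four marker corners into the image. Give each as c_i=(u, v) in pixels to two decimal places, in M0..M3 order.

Intrinsics K: fx=443.1, fy=644.3, cx=302.8, cy=257.7
Marker side s = 0.211 m; corners in marker frame (Z=0):
  M0 = (-0.1055, +0.1055, 0)
  M1 = (+0.1055, +0.1055, 0)
  M2 = (+0.1055, -0.1055, 0)
  M3 = (-0.1055, -0.1055, 0)
rvec = (-0.4836, 0.0752, 0.4173), |rvec| = θ = 0.64317 rad = 36.851°
Rodrigues: sinθ=0.59973, 1−cosθ=0.19980; R = I + sinθ·[k]× + (1−cosθ)·[k]×²:
    [+0.91316 -0.40668 -0.02735]
    [+0.37155 +0.80293 +0.46610]
    [-0.16759 -0.43578 +0.88431]
t = (0.3151, -0.1857, 1.0332) m
M0: Pc = R·M0+t = (+0.17586, -0.14019, +1.00491); u = 443.1·(+0.17586)/1.00491 + 302.8 = 380.3416, v = 644.3·(-0.14019)/1.00491 + 257.7 = 167.8168
M1: Pc = R·M1+t = (+0.36853, -0.06179, +0.96954); u = 443.1·(+0.36853)/0.96954 + 302.8 = 471.2267, v = 644.3·(-0.06179)/0.96954 + 257.7 = 216.6369
M2: Pc = R·M2+t = (+0.45434, -0.23121, +1.06149); u = 443.1·(+0.45434)/1.06149 + 302.8 = 492.4568, v = 644.3·(-0.23121)/1.06149 + 257.7 = 117.3612
M3: Pc = R·M3+t = (+0.26167, -0.30961, +1.09686); u = 443.1·(+0.26167)/1.09686 + 302.8 = 408.5063, v = 644.3·(-0.30961)/1.09686 + 257.7 = 75.8343

c0=(380.34, 167.82) c1=(471.23, 216.64) c2=(492.46, 117.36) c3=(408.51, 75.83)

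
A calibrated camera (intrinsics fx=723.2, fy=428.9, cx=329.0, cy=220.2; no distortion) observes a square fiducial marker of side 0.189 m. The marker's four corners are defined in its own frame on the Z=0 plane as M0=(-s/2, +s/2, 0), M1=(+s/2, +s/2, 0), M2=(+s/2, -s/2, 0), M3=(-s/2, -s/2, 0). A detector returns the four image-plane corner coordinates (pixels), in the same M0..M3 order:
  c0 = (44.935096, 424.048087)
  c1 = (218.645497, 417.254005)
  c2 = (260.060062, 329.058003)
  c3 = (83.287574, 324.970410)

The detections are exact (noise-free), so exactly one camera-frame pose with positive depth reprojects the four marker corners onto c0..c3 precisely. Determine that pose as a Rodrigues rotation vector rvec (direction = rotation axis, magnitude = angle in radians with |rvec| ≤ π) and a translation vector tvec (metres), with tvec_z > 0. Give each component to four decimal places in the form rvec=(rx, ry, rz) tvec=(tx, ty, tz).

Intrinsics K: fx=723.2, fy=428.9, cx=329.0, cy=220.2
Marker side s = 0.189 m; corners in marker frame (Z=0):
  M0 = (-0.0945, +0.0945, 0)
  M1 = (+0.0945, +0.0945, 0)
  M2 = (+0.0945, -0.0945, 0)
  M3 = (-0.0945, -0.0945, 0)
Detected image corners:
  c0 = (44.935096, 424.048087) px
  c1 = (218.645497, 417.254005) px
  c2 = (260.060062, 329.058003) px
  c3 = (83.287574, 324.970410) px
Planar DLT: solve 8×8 A·h = b for H (H[2,2]=1):
  H  [+1020.83253 -176.11934 +156.41184]
  H  [+223.32589 +580.91398 +374.82467]
  H  [+0.61825 +0.23316 +1.00000]
B = K⁻¹H; ‖b₁‖=1.304270, ‖b₂‖=1.304270; λ = 2/(‖b₁‖+‖b₂‖) = 0.766713, sign → tz>0 ⇒ λ=+0.766713
r₁ = λ·B[:,0] = (+0.86661,+0.15586,+0.47402); r₂ = λ·B[:,1] = (-0.26804,+0.94668,+0.17877)
r₃ = r₁×r₂ = (-0.42088,-0.28198,+0.86218); SVD([r₁ r₂ r₃]) → R = UVᵀ:
  R  [+0.86661 -0.26804 -0.42088]
  R  [+0.15586 +0.94668 -0.28198]
  R  [+0.47402 +0.17877 +0.86218]
t = (-0.18297, +0.27641, +0.76671) m
tr R = 2.675467; θ = arccos((tr R − 1)/2) = 0.577677 rad = 33.098°
axis k = ((R−Rᵀ)₃₂, (R−Rᵀ)₁₃, (R−Rᵀ)₂₁) / (2 sinθ) = (+0.421865, -0.819380, +0.388131)
rvec = θ·k = (+0.243702, -0.473337, +0.224215)

rvec=(0.2437, -0.4733, 0.2242) tvec=(-0.1830, 0.2764, 0.7667)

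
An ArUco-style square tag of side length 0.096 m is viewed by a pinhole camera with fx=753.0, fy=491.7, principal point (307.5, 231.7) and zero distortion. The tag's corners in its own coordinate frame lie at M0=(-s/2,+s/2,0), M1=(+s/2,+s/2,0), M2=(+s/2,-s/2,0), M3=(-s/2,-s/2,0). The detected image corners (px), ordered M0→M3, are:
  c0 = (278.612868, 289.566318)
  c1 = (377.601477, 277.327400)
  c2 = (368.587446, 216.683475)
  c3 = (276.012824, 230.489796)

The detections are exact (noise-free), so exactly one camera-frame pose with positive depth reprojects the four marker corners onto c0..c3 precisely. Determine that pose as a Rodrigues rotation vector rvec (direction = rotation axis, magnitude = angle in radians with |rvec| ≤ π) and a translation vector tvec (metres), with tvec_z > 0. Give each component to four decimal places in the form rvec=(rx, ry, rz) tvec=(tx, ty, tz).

Intrinsics K: fx=753.0, fy=491.7, cx=307.5, cy=231.7
Marker side s = 0.096 m; corners in marker frame (Z=0):
  M0 = (-0.0480, +0.0480, 0)
  M1 = (+0.0480, +0.0480, 0)
  M2 = (+0.0480, -0.0480, 0)
  M3 = (-0.0480, -0.0480, 0)
Detected image corners:
  c0 = (278.612868, 289.566318) px
  c1 = (377.601477, 277.327400) px
  c2 = (368.587446, 216.683475) px
  c3 = (276.012824, 230.489796) px
Planar DLT: solve 8×8 A·h = b for H (H[2,2]=1):
  H  [+860.39358 -158.76654 +324.14684]
  H  [-242.13409 +452.97928 +252.68206]
  H  [-0.41898 -0.67215 +1.00000]
B = K⁻¹H; ‖b₁‖=1.410117, ‖b₂‖=1.410117; λ = 2/(‖b₁‖+‖b₂‖) = 0.709161, sign → tz>0 ⇒ λ=+0.709161
r₁ = λ·B[:,0] = (+0.93164,-0.20921,-0.29712); r₂ = λ·B[:,1] = (+0.04513,+0.87793,-0.47666)
r₃ = r₁×r₂ = (+0.36058,+0.43067,+0.82735); SVD([r₁ r₂ r₃]) → R = UVᵀ:
  R  [+0.93164 +0.04513 +0.36058]
  R  [-0.20921 +0.87793 +0.43067]
  R  [-0.29712 -0.47666 +0.82735]
t = (+0.01568, +0.03026, +0.70916) m
tr R = 2.636918; θ = arccos((tr R − 1)/2) = 0.612072 rad = 35.069°
axis k = ((R−Rᵀ)₃₂, (R−Rᵀ)₁₃, (R−Rᵀ)₂₁) / (2 sinθ) = (-0.789577, +0.572346, -0.221331)
rvec = θ·k = (-0.483278, +0.350317, -0.135471)

rvec=(-0.4833, 0.3503, -0.1355) tvec=(0.0157, 0.0303, 0.7092)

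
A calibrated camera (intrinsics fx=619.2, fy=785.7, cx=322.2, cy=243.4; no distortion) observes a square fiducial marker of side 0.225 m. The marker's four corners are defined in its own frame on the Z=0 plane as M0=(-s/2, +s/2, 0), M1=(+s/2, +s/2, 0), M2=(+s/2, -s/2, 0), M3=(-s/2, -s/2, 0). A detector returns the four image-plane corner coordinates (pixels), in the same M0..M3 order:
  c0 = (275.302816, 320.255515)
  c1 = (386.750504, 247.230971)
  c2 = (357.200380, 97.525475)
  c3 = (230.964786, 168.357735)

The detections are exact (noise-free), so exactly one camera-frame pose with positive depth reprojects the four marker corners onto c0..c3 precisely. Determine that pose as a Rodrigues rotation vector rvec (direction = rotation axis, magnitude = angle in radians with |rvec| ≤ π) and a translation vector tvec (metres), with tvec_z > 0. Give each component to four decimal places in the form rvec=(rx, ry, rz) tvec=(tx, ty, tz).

rvec=(0.4334, -0.3987, -0.3720) tvec=(-0.0111, -0.0416, 1.0135)

Intrinsics K: fx=619.2, fy=785.7, cx=322.2, cy=243.4
Marker side s = 0.225 m; corners in marker frame (Z=0):
  M0 = (-0.1125, +0.1125, 0)
  M1 = (+0.1125, +0.1125, 0)
  M2 = (+0.1125, -0.1125, 0)
  M3 = (-0.1125, -0.1125, 0)
Detected image corners:
  c0 = (275.302816, 320.255515) px
  c1 = (386.750504, 247.230971) px
  c2 = (357.200380, 97.525475) px
  c3 = (230.964786, 168.357735) px
Planar DLT: solve 8×8 A·h = b for H (H[2,2]=1):
  H  [+615.85687 +308.20562 +315.43094]
  H  [-260.35219 +766.77142 +211.12237]
  H  [+0.28599 +0.46413 +1.00000]
B = K⁻¹H; ‖b₁‖=0.986666, ‖b₂‖=0.986666; λ = 2/(‖b₁‖+‖b₂‖) = 1.013514, sign → tz>0 ⇒ λ=+1.013514
r₁ = λ·B[:,0] = (+0.85722,-0.42563,+0.28986); r₂ = λ·B[:,1] = (+0.25970,+0.84337,+0.47041)
r₃ = r₁×r₂ = (-0.44468,-0.32796,+0.83349); SVD([r₁ r₂ r₃]) → R = UVᵀ:
  R  [+0.85722 +0.25970 -0.44468]
  R  [-0.42563 +0.84337 -0.32796]
  R  [+0.28986 +0.47041 +0.83349]
t = (-0.01108, -0.04164, +1.01351) m
tr R = 2.534075; θ = arccos((tr R − 1)/2) = 0.696585 rad = 39.911°
axis k = ((R−Rᵀ)₃₂, (R−Rᵀ)₁₃, (R−Rᵀ)₂₁) / (2 sinθ) = (+0.622168, -0.572420, -0.534080)
rvec = θ·k = (+0.433393, -0.398739, -0.372033)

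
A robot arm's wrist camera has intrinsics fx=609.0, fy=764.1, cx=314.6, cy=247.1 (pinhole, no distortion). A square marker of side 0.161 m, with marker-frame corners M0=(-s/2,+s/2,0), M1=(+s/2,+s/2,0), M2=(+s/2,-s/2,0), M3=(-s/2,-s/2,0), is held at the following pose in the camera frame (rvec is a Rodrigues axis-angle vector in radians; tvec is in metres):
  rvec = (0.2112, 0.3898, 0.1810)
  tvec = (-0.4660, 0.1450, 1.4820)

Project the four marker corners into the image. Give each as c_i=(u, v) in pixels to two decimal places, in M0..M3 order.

Intrinsics K: fx=609.0, fy=764.1, cx=314.6, cy=247.1
Marker side s = 0.161 m; corners in marker frame (Z=0):
  M0 = (-0.0805, +0.0805, 0)
  M1 = (+0.0805, +0.0805, 0)
  M2 = (+0.0805, -0.0805, 0)
  M3 = (-0.0805, -0.0805, 0)
rvec = (0.2112, 0.3898, 0.1810), |rvec| = θ = 0.47886 rad = 27.437°
Rodrigues: sinθ=0.46077, 1−cosθ=0.11248; R = I + sinθ·[k]× + (1−cosθ)·[k]×²:
    [+0.90940 -0.13378 +0.39382]
    [+0.21454 +0.96205 -0.16861]
    [-0.35632 +0.23783 +0.90359]
t = (-0.4660, 0.1450, 1.4820) m
M0: Pc = R·M0+t = (-0.54998, +0.20517, +1.52983); u = 609.0·(-0.54998)/1.52983 + 314.6 = 95.6636, v = 764.1·(+0.20517)/1.52983 + 247.1 = 349.5779
M1: Pc = R·M1+t = (-0.40356, +0.23972, +1.47246); u = 609.0·(-0.40356)/1.47246 + 314.6 = 147.6892, v = 764.1·(+0.23972)/1.47246 + 247.1 = 371.4950
M2: Pc = R·M2+t = (-0.38202, +0.08483, +1.43417); u = 609.0·(-0.38202)/1.43417 + 314.6 = 152.3789, v = 764.1·(+0.08483)/1.43417 + 247.1 = 292.2936
M3: Pc = R·M3+t = (-0.52844, +0.05028, +1.49154); u = 609.0·(-0.52844)/1.49154 + 314.6 = 98.8373, v = 764.1·(+0.05028)/1.49154 + 247.1 = 272.8601

c0=(95.66, 349.58) c1=(147.69, 371.50) c2=(152.38, 292.29) c3=(98.84, 272.86)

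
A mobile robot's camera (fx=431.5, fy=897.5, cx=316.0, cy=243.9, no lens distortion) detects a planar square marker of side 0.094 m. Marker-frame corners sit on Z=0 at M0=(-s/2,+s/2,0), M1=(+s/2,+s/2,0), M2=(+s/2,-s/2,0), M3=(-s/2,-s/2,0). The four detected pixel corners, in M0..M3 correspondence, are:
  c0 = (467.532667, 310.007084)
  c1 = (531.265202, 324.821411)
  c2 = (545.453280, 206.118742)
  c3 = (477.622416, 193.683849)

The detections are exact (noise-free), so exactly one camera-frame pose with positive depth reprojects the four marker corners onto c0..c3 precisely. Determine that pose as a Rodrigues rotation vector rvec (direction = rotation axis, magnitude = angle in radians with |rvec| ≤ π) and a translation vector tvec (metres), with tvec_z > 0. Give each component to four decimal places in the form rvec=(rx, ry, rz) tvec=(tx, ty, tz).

rvec=(0.4064, 0.2070, 0.0637) tvec=(0.2861, 0.0119, 0.6536)

Intrinsics K: fx=431.5, fy=897.5, cx=316.0, cy=243.9
Marker side s = 0.094 m; corners in marker frame (Z=0):
  M0 = (-0.0470, +0.0470, 0)
  M1 = (+0.0470, +0.0470, 0)
  M2 = (+0.0470, -0.0470, 0)
  M3 = (-0.0470, -0.0470, 0)
Detected image corners:
  c0 = (467.532667, 310.007084) px
  c1 = (531.265202, 324.821411) px
  c2 = (545.453280, 206.118742) px
  c3 = (477.622416, 193.683849) px
Planar DLT: solve 8×8 A·h = b for H (H[2,2]=1):
  H  [+554.55078 +179.48462 +504.85206]
  H  [+71.29583 +1407.74530 +260.25067]
  H  [-0.28613 +0.60999 +1.00000]
B = K⁻¹H; ‖b₁‖=1.529948, ‖b₂‖=1.529948; λ = 2/(‖b₁‖+‖b₂‖) = 0.653617, sign → tz>0 ⇒ λ=+0.653617
r₁ = λ·B[:,0] = (+0.97697,+0.10275,-0.18702); r₂ = λ·B[:,1] = (-0.02010,+0.91686,+0.39870)
r₃ = r₁×r₂ = (+0.21244,-0.38576,+0.89781); SVD([r₁ r₂ r₃]) → R = UVᵀ:
  R  [+0.97697 -0.02010 +0.21244]
  R  [+0.10275 +0.91686 -0.38576]
  R  [-0.18702 +0.39870 +0.89781]
t = (+0.28606, +0.01191, +0.65362) m
tr R = 2.791641; θ = arccos((tr R − 1)/2) = 0.460522 rad = 26.386°
axis k = ((R−Rᵀ)₃₂, (R−Rᵀ)₁₃, (R−Rᵀ)₂₁) / (2 sinθ) = (+0.882566, +0.449415, +0.138213)
rvec = θ·k = (+0.406441, +0.206966, +0.063650)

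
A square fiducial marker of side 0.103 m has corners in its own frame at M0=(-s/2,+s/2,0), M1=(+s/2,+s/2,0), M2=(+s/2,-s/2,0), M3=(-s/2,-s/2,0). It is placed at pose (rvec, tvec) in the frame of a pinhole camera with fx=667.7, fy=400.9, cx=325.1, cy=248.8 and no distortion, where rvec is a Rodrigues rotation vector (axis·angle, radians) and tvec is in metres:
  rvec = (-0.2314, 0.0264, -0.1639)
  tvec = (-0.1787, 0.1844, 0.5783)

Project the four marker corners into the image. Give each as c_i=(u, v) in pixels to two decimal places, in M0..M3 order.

Intrinsics K: fx=667.7, fy=400.9, cx=325.1, cy=248.8
Marker side s = 0.103 m; corners in marker frame (Z=0):
  M0 = (-0.0515, +0.0515, 0)
  M1 = (+0.0515, +0.0515, 0)
  M2 = (+0.0515, -0.0515, 0)
  M3 = (-0.0515, -0.0515, 0)
rvec = (-0.2314, 0.0264, -0.1639), |rvec| = θ = 0.28479 rad = 16.317°
Rodrigues: sinθ=0.28096, 1−cosθ=0.04028; R = I + sinθ·[k]× + (1−cosθ)·[k]×²:
    [+0.98631 +0.15866 +0.04488]
    [-0.16473 +0.96007 +0.22614]
    [-0.00721 -0.23043 +0.97306]
t = (-0.1787, 0.1844, 0.5783) m
M0: Pc = R·M0+t = (-0.22132, +0.24233, +0.56680); u = 667.7·(-0.22132)/0.56680 + 325.1 = 64.3782, v = 400.9·(+0.24233)/0.56680 + 248.8 = 420.1976
M1: Pc = R·M1+t = (-0.11973, +0.22536, +0.56606); u = 667.7·(-0.11973)/0.56606 + 325.1 = 183.8674, v = 400.9·(+0.22536)/0.56606 + 248.8 = 408.4060
M2: Pc = R·M2+t = (-0.13608, +0.12647, +0.58980); u = 667.7·(-0.13608)/0.58980 + 325.1 = 171.0504, v = 400.9·(+0.12647)/0.58980 + 248.8 = 334.7671
M3: Pc = R·M3+t = (-0.23767, +0.14344, +0.59054); u = 667.7·(-0.23767)/0.59054 + 325.1 = 56.3798, v = 400.9·(+0.14344)/0.59054 + 248.8 = 346.1774

c0=(64.38, 420.20) c1=(183.87, 408.41) c2=(171.05, 334.77) c3=(56.38, 346.18)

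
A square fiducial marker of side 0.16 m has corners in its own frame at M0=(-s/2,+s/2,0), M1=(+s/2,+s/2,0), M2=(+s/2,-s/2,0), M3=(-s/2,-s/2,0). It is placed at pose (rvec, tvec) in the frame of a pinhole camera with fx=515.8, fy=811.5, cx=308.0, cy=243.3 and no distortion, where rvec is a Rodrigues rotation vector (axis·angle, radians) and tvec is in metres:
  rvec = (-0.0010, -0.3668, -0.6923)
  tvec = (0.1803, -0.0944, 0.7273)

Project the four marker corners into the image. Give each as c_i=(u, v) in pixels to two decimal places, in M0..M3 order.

Intrinsics K: fx=515.8, fy=811.5, cx=308.0, cy=243.3
Marker side s = 0.16 m; corners in marker frame (Z=0):
  M0 = (-0.0800, +0.0800, 0)
  M1 = (+0.0800, +0.0800, 0)
  M2 = (+0.0800, -0.0800, 0)
  M3 = (-0.0800, -0.0800, 0)
rvec = (-0.0010, -0.3668, -0.6923), |rvec| = θ = 0.78347 rad = 44.889°
Rodrigues: sinθ=0.70574, 1−cosθ=0.29153; R = I + sinθ·[k]× + (1−cosθ)·[k]×²:
    [+0.70847 +0.62379 -0.33008]
    [-0.62344 +0.77237 +0.12151]
    [+0.33074 +0.11970 +0.93610]
t = (0.1803, -0.0944, 0.7273) m
M0: Pc = R·M0+t = (+0.17353, +0.01727, +0.71042); u = 515.8·(+0.17353)/0.71042 + 308.0 = 433.9887, v = 811.5·(+0.01727)/0.71042 + 243.3 = 263.0216
M1: Pc = R·M1+t = (+0.28688, -0.08249, +0.76334); u = 515.8·(+0.28688)/0.76334 + 308.0 = 501.8508, v = 811.5·(-0.08249)/0.76334 + 243.3 = 155.6095
M2: Pc = R·M2+t = (+0.18707, -0.20607, +0.74418); u = 515.8·(+0.18707)/0.74418 + 308.0 = 437.6630, v = 811.5·(-0.20607)/0.74418 + 243.3 = 18.5948
M3: Pc = R·M3+t = (+0.07372, -0.10631, +0.69126); u = 515.8·(+0.07372)/0.69126 + 308.0 = 363.0068, v = 811.5·(-0.10631)/0.69126 + 243.3 = 118.4941

c0=(433.99, 263.02) c1=(501.85, 155.61) c2=(437.66, 18.59) c3=(363.01, 118.49)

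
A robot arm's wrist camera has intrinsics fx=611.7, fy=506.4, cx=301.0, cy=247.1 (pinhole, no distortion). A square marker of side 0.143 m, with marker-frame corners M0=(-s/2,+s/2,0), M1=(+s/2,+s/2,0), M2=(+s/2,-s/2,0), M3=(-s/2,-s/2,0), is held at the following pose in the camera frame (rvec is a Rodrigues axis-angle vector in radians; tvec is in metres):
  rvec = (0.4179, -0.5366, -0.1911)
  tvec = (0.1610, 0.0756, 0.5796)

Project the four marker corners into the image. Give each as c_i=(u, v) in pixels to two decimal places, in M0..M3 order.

c0=(412.63, 387.36) c1=(516.20, 341.29) c2=(528.89, 239.34) c3=(414.49, 278.09)

Intrinsics K: fx=611.7, fy=506.4, cx=301.0, cy=247.1
Marker side s = 0.143 m; corners in marker frame (Z=0):
  M0 = (-0.0715, +0.0715, 0)
  M1 = (+0.0715, +0.0715, 0)
  M2 = (+0.0715, -0.0715, 0)
  M3 = (-0.0715, -0.0715, 0)
rvec = (0.4179, -0.5366, -0.1911), |rvec| = θ = 0.70647 rad = 40.478°
Rodrigues: sinθ=0.64915, 1−cosθ=0.23934; R = I + sinθ·[k]× + (1−cosθ)·[k]×²:
    [+0.84441 +0.06806 -0.53136]
    [-0.28313 +0.89874 -0.33482]
    [+0.45477 +0.43317 +0.77817]
t = (0.1610, 0.0756, 0.5796) m
M0: Pc = R·M0+t = (+0.10549, +0.16010, +0.57806); u = 611.7·(+0.10549)/0.57806 + 301.0 = 412.6310, v = 506.4·(+0.16010)/0.57806 + 247.1 = 387.3573
M1: Pc = R·M1+t = (+0.22624, +0.11962, +0.64309); u = 611.7·(+0.22624)/0.64309 + 301.0 = 516.1991, v = 506.4·(+0.11962)/0.64309 + 247.1 = 341.2917
M2: Pc = R·M2+t = (+0.21651, -0.00890, +0.58114); u = 611.7·(+0.21651)/0.58114 + 301.0 = 528.8926, v = 506.4·(-0.00890)/0.58114 + 247.1 = 239.3414
M3: Pc = R·M3+t = (+0.09576, +0.03158, +0.51611); u = 611.7·(+0.09576)/0.51611 + 301.0 = 414.4938, v = 506.4·(+0.03158)/0.51611 + 247.1 = 278.0897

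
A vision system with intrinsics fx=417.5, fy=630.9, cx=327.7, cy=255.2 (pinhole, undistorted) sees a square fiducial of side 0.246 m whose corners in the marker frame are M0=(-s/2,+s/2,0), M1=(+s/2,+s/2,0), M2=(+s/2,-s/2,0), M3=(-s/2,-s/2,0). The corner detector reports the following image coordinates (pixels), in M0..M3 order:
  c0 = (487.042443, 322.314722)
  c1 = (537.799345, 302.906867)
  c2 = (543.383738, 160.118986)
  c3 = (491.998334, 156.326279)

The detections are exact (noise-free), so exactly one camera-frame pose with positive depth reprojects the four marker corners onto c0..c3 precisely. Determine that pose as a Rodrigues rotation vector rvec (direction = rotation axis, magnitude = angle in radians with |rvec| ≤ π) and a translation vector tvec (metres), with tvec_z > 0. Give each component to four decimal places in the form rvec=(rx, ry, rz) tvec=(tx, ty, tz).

rvec=(0.1106, -0.6752, -0.0383) tvec=(0.4569, -0.0304, 1.0080)

Intrinsics K: fx=417.5, fy=630.9, cx=327.7, cy=255.2
Marker side s = 0.246 m; corners in marker frame (Z=0):
  M0 = (-0.1230, +0.1230, 0)
  M1 = (+0.1230, +0.1230, 0)
  M2 = (+0.1230, -0.1230, 0)
  M3 = (-0.1230, -0.1230, 0)
Detected image corners:
  c0 = (487.042443, 322.314722) px
  c1 = (537.799345, 302.906867) px
  c2 = (543.383738, 160.118986) px
  c3 = (491.998334, 156.326279) px
Planar DLT: solve 8×8 A·h = b for H (H[2,2]=1):
  H  [+525.18152 +37.01908 +516.95585]
  H  [+112.76499 +650.77425 +236.19979]
  H  [+0.61662 +0.11366 +1.00000]
B = K⁻¹H; ‖b₁‖=0.992060, ‖b₂‖=0.992060; λ = 2/(‖b₁‖+‖b₂‖) = 1.008004, sign → tz>0 ⇒ λ=+1.008004
r₁ = λ·B[:,0] = (+0.78012,-0.07125,+0.62155); r₂ = λ·B[:,1] = (-0.00055,+0.99342,+0.11457)
r₃ = r₁×r₂ = (-0.62562,-0.08971,+0.77495); SVD([r₁ r₂ r₃]) → R = UVᵀ:
  R  [+0.78012 -0.00055 -0.62562]
  R  [-0.07125 +0.99342 -0.08971]
  R  [+0.62155 +0.11457 +0.77495]
t = (+0.45694, -0.03036, +1.00800) m
tr R = 2.548488; θ = arccos((tr R − 1)/2) = 0.685276 rad = 39.263°
axis k = ((R−Rᵀ)₃₂, (R−Rᵀ)₁₃, (R−Rᵀ)₂₁) / (2 sinθ) = (+0.161388, -0.985309, -0.055860)
rvec = θ·k = (+0.110595, -0.675209, -0.038280)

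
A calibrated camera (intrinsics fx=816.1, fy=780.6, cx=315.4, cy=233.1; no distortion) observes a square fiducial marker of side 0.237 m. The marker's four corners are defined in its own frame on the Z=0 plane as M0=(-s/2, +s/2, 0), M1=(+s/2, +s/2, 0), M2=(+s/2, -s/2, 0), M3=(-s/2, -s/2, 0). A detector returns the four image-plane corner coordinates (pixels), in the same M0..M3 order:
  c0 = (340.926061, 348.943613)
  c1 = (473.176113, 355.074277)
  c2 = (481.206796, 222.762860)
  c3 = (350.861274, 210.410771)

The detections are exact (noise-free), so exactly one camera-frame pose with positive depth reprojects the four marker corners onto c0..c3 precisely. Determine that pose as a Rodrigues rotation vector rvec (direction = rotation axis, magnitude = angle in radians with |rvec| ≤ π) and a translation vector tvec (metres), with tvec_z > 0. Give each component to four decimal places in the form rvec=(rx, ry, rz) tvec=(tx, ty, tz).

Intrinsics K: fx=816.1, fy=780.6, cx=315.4, cy=233.1
Marker side s = 0.237 m; corners in marker frame (Z=0):
  M0 = (-0.1185, +0.1185, 0)
  M1 = (+0.1185, +0.1185, 0)
  M2 = (+0.1185, -0.1185, 0)
  M3 = (-0.1185, -0.1185, 0)
Detected image corners:
  c0 = (340.926061, 348.943613) px
  c1 = (473.176113, 355.074277) px
  c2 = (481.206796, 222.762860) px
  c3 = (350.861274, 210.410771) px
Planar DLT: solve 8×8 A·h = b for H (H[2,2]=1):
  H  [+635.09151 -57.44745 +413.10128]
  H  [+95.10254 +557.52831 +284.02291]
  H  [+0.19710 -0.04772 +1.00000]
B = K⁻¹H; ‖b₁‖=0.731888, ‖b₂‖=0.731888; λ = 2/(‖b₁‖+‖b₂‖) = 1.366330, sign → tz>0 ⇒ λ=+1.366330
r₁ = λ·B[:,0] = (+0.95920,+0.08604,+0.26930); r₂ = λ·B[:,1] = (-0.07098,+0.99534,-0.06520)
r₃ = r₁×r₂ = (-0.27366,+0.04342,+0.96085); SVD([r₁ r₂ r₃]) → R = UVᵀ:
  R  [+0.95920 -0.07098 -0.27366]
  R  [+0.08604 +0.99534 +0.04342]
  R  [+0.26930 -0.06520 +0.96085]
t = (+0.16357, +0.08913, +1.36633) m
tr R = 2.915394; θ = arccos((tr R − 1)/2) = 0.291907 rad = 16.725°
axis k = ((R−Rᵀ)₃₂, (R−Rᵀ)₁₃, (R−Rᵀ)₂₁) / (2 sinθ) = (-0.188731, -0.943370, +0.272825)
rvec = θ·k = (-0.055092, -0.275376, +0.079639)

rvec=(-0.0551, -0.2754, 0.0796) tvec=(0.1636, 0.0891, 1.3663)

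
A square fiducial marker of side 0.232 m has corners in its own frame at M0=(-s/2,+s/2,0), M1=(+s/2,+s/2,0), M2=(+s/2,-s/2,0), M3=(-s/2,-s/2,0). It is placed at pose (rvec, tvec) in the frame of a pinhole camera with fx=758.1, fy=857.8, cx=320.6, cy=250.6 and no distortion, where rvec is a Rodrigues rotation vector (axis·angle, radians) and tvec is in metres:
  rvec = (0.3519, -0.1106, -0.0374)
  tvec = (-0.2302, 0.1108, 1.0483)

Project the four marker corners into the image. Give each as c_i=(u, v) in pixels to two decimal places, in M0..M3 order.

c0=(78.79, 430.73) c1=(242.76, 416.78) c2=(233.65, 246.82) c3=(56.26, 257.88)

Intrinsics K: fx=758.1, fy=857.8, cx=320.6, cy=250.6
Marker side s = 0.232 m; corners in marker frame (Z=0):
  M0 = (-0.1160, +0.1160, 0)
  M1 = (+0.1160, +0.1160, 0)
  M2 = (+0.1160, -0.1160, 0)
  M3 = (-0.1160, -0.1160, 0)
rvec = (0.3519, -0.1106, -0.0374), |rvec| = θ = 0.37076 rad = 21.243°
Rodrigues: sinθ=0.36233, 1−cosθ=0.06795; R = I + sinθ·[k]× + (1−cosθ)·[k]×²:
    [+0.99326 +0.01731 -0.11459]
    [-0.05579 +0.93810 -0.34185]
    [+0.10158 +0.34594 +0.93274]
t = (-0.2302, 0.1108, 1.0483) m
M0: Pc = R·M0+t = (-0.34341, +0.22609, +1.07665); u = 758.1·(-0.34341)/1.07665 + 320.6 = 78.7940, v = 857.8·(+0.22609)/1.07665 + 250.6 = 430.7341
M1: Pc = R·M1+t = (-0.11297, +0.21315, +1.10021); u = 758.1·(-0.11297)/1.10021 + 320.6 = 242.7557, v = 857.8·(+0.21315)/1.10021 + 250.6 = 416.7847
M2: Pc = R·M2+t = (-0.11699, -0.00449, +1.01995); u = 758.1·(-0.11699)/1.01995 + 320.6 = 233.6453, v = 857.8·(-0.00449)/1.01995 + 250.6 = 246.8233
M3: Pc = R·M3+t = (-0.34743, +0.00845, +0.99639); u = 758.1·(-0.34743)/0.99639 + 320.6 = 56.2613, v = 857.8·(+0.00845)/0.99639 + 250.6 = 257.8764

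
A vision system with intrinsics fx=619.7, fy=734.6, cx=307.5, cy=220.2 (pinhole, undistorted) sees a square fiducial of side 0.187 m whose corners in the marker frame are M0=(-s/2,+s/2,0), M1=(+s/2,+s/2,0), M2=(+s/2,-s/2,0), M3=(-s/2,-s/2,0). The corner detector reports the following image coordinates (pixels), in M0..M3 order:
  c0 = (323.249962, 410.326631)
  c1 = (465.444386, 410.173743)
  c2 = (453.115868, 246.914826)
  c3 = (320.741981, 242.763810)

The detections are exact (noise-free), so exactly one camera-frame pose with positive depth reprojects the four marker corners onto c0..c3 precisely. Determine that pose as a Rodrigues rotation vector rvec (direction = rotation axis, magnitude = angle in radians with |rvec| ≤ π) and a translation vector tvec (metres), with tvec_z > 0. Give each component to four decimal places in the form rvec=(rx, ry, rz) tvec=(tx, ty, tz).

Intrinsics K: fx=619.7, fy=734.6, cx=307.5, cy=220.2
Marker side s = 0.187 m; corners in marker frame (Z=0):
  M0 = (-0.0935, +0.0935, 0)
  M1 = (+0.0935, +0.0935, 0)
  M2 = (+0.0935, -0.0935, 0)
  M3 = (-0.0935, -0.0935, 0)
Detected image corners:
  c0 = (323.249962, 410.326631) px
  c1 = (465.444386, 410.173743) px
  c2 = (453.115868, 246.914826) px
  c3 = (320.741981, 242.763810) px
Planar DLT: solve 8×8 A·h = b for H (H[2,2]=1):
  H  [+789.37827 -112.44708 +391.42598]
  H  [+58.23029 +756.55122 +324.53994]
  H  [+0.14386 -0.39031 +1.00000]
B = K⁻¹H; ‖b₁‖=1.211538, ‖b₂‖=1.211538; λ = 2/(‖b₁‖+‖b₂‖) = 0.825397, sign → tz>0 ⇒ λ=+0.825397
r₁ = λ·B[:,0] = (+0.99248,+0.02983,+0.11874); r₂ = λ·B[:,1] = (+0.01009,+0.94663,-0.32216)
r₃ = r₁×r₂ = (-0.12202,+0.32094,+0.93921); SVD([r₁ r₂ r₃]) → R = UVᵀ:
  R  [+0.99248 +0.01009 -0.12202]
  R  [+0.02983 +0.94663 +0.32094]
  R  [+0.11874 -0.32216 +0.93921]
t = (+0.11178, +0.11724, +0.82540) m
tr R = 2.878317; θ = arccos((tr R − 1)/2) = 0.350624 rad = 20.089°
axis k = ((R−Rᵀ)₃₂, (R−Rᵀ)₁₃, (R−Rᵀ)₂₁) / (2 sinθ) = (-0.936136, -0.350461, +0.028746)
rvec = θ·k = (-0.328232, -0.122880, +0.010079)

rvec=(-0.3282, -0.1229, 0.0101) tvec=(0.1118, 0.1172, 0.8254)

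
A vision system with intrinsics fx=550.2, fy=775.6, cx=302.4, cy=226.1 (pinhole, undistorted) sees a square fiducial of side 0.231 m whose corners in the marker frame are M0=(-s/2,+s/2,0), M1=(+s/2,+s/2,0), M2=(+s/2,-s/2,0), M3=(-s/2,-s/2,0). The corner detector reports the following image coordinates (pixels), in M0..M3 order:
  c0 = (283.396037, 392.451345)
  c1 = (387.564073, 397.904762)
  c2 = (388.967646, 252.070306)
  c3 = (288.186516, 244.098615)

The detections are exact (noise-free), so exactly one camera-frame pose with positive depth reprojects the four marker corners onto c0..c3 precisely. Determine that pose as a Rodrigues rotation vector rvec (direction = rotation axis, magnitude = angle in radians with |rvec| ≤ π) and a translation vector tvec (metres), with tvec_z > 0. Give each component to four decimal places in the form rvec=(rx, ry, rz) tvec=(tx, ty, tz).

rvec=(-0.1709, -0.1036, 0.0497) tvec=(0.0782, 0.1490, 1.2247)

Intrinsics K: fx=550.2, fy=775.6, cx=302.4, cy=226.1
Marker side s = 0.231 m; corners in marker frame (Z=0):
  M0 = (-0.1155, +0.1155, 0)
  M1 = (+0.1155, +0.1155, 0)
  M2 = (+0.1155, -0.1155, 0)
  M3 = (-0.1155, -0.1155, 0)
Detected image corners:
  c0 = (283.396037, 392.451345) px
  c1 = (387.564073, 397.904762) px
  c2 = (388.967646, 252.070306) px
  c3 = (288.186516, 244.098615) px
Planar DLT: solve 8×8 A·h = b for H (H[2,2]=1):
  H  [+470.63533 -60.74018 +337.53030]
  H  [+55.04875 +591.48232 +320.46775]
  H  [+0.08053 -0.14064 +1.00000]
B = K⁻¹H; ‖b₁‖=0.816499, ‖b₂‖=0.816499; λ = 2/(‖b₁‖+‖b₂‖) = 1.224742, sign → tz>0 ⇒ λ=+1.224742
r₁ = λ·B[:,0] = (+0.99342,+0.05817,+0.09863); r₂ = λ·B[:,1] = (-0.04053,+0.98422,-0.17225)
r₃ = r₁×r₂ = (-0.10709,+0.16712,+0.98010); SVD([r₁ r₂ r₃]) → R = UVᵀ:
  R  [+0.99342 -0.04053 -0.10709]
  R  [+0.05817 +0.98422 +0.16712]
  R  [+0.09863 -0.17225 +0.98010]
t = (+0.07820, +0.14902, +1.22474) m
tr R = 2.957743; θ = arccos((tr R − 1)/2) = 0.205929 rad = 11.799°
axis k = ((R−Rᵀ)₃₂, (R−Rᵀ)₁₃, (R−Rᵀ)₂₁) / (2 sinθ) = (-0.829866, -0.503054, +0.241368)
rvec = θ·k = (-0.170893, -0.103593, +0.049705)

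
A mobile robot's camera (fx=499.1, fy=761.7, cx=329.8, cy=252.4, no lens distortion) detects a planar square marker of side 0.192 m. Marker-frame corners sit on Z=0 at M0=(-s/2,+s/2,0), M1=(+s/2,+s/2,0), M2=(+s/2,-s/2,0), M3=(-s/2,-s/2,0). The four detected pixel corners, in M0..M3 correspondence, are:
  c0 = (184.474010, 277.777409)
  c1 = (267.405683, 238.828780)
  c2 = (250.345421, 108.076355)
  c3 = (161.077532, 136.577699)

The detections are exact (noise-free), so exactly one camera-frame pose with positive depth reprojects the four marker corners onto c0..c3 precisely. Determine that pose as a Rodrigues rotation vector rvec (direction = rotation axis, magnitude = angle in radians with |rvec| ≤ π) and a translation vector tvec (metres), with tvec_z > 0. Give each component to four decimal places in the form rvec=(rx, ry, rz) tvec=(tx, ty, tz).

Intrinsics K: fx=499.1, fy=761.7, cx=329.8, cy=252.4
Marker side s = 0.192 m; corners in marker frame (Z=0):
  M0 = (-0.0960, +0.0960, 0)
  M1 = (+0.0960, +0.0960, 0)
  M2 = (+0.0960, -0.0960, 0)
  M3 = (-0.0960, -0.0960, 0)
Detected image corners:
  c0 = (184.474010, 277.777409) px
  c1 = (267.405683, 238.828780) px
  c2 = (250.345421, 108.076355) px
  c3 = (161.077532, 136.577699) px
Planar DLT: solve 8×8 A·h = b for H (H[2,2]=1):
  H  [+549.00141 +163.60990 +218.02506]
  H  [-87.30482 +759.00832 +191.34161]
  H  [+0.46796 +0.27335 +1.00000]
B = K⁻¹H; ‖b₁‖=0.957610, ‖b₂‖=0.957610; λ = 2/(‖b₁‖+‖b₂‖) = 1.044266, sign → tz>0 ⇒ λ=+1.044266
r₁ = λ·B[:,0] = (+0.82576,-0.28162,+0.48868); r₂ = λ·B[:,1] = (+0.15370,+0.94599,+0.28545)
r₃ = r₁×r₂ = (-0.54267,-0.16060,+0.82445); SVD([r₁ r₂ r₃]) → R = UVᵀ:
  R  [+0.82576 +0.15370 -0.54267]
  R  [-0.28162 +0.94599 -0.16060]
  R  [+0.48868 +0.28545 +0.82445]
t = (-0.23387, -0.08371, +1.04427) m
tr R = 2.596202; θ = arccos((tr R − 1)/2) = 0.646660 rad = 37.051°
axis k = ((R−Rᵀ)₃₂, (R−Rᵀ)₁₃, (R−Rᵀ)₂₁) / (2 sinθ) = (+0.370149, -0.855856, -0.361250)
rvec = θ·k = (+0.239360, -0.553447, -0.233606)

rvec=(0.2394, -0.5534, -0.2336) tvec=(-0.2339, -0.0837, 1.0443)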